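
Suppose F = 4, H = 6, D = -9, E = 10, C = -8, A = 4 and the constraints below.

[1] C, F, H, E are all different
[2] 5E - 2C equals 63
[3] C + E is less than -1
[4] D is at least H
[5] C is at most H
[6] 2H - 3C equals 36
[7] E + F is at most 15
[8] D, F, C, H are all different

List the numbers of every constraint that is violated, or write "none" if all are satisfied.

[1] values -8, 4, 6, 10 are pairwise distinct  holds
[2] 5E - 2C = 5(10) - 2(-8) = 66, not 63  fails
[3] C + E = -8 + 10 = 2; 2 ≥ -1, bound -1 not met  fails
[4] D = -9, H = 6; -9 < 6 (want ≥)  fails
[5] C = -8, H = 6; -8 ≤ 6  holds
[6] 2H - 3C = 2(6) - 3(-8) = 36  holds
[7] E + F = 10 + 4 = 14; 14 ≤ 15  holds
[8] values -9, 4, -8, 6 are pairwise distinct  holds

The assignment fails constraints 2, 3, 4.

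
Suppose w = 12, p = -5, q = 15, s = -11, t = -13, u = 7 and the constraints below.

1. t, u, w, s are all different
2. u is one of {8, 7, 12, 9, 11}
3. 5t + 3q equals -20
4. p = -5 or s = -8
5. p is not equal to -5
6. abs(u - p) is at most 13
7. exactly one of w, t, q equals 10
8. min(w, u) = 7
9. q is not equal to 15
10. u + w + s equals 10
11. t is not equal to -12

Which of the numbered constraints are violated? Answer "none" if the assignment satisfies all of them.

1. values -13, 7, 12, -11 are pairwise distinct — holds.
2. u = 7 is in {8, 7, 12, 9, 11} — holds.
3. 5t + 3q = 5(-13) + 3(15) = -20 — holds.
4. p = -5 = -5 (first disjunct) — holds.
5. p = -5, but -5 is required to differ — does not hold.
6. abs(7 - (-5)) = 12; 12 ≤ 13 — holds.
7. w=12, t=-13, q=15; 0 of them equal 10, not exactly one — does not hold.
8. min(12, 7) = 7 — holds.
9. q = 15, but 15 is required to differ — does not hold.
10. u + w + s = 7 + 12 + (-11) = 8, not 10 — does not hold.
11. t = -13, and -13 ≠ -12 — holds.

Constraints 5, 7, 9, 10 do not hold.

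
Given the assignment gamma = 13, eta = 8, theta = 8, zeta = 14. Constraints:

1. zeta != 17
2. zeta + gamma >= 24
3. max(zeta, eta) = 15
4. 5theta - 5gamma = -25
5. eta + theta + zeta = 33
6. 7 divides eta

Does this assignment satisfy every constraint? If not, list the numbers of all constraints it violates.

Constraints 3, 5, and 6 are violated.

1. zeta = 14, and 14 ≠ 17  true
2. zeta + gamma = 14 + 13 = 27; 27 ≥ 24  true
3. max(14, 8) = 14, not 15  false
4. 5theta - 5gamma = 5(8) - 5(13) = -25  true
5. eta + theta + zeta = 8 + 8 + 14 = 30, not 33  false
6. 8 = 7*1 + 1, so 7 does not divide 8  false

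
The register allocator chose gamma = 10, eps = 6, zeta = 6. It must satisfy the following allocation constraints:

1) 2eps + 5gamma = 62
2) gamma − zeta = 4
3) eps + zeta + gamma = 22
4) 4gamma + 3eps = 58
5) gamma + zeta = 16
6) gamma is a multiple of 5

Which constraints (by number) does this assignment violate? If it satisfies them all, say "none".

No violations.

1) 2eps + 5gamma = 2(6) + 5(10) = 62  OK
2) gamma − zeta = 10 − 6 = 4  OK
3) eps + zeta + gamma = 6 + 6 + 10 = 22  OK
4) 4gamma + 3eps = 4(10) + 3(6) = 58  OK
5) gamma + zeta = 10 + 6 = 16  OK
6) 10 / 5 = 2, so 5 divides 10  OK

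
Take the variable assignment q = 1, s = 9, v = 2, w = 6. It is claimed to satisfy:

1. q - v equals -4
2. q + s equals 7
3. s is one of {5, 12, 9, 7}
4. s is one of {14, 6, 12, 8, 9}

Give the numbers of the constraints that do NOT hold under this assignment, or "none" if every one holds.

Constraints 1, 2 do not hold.

1. q - v = 1 - 2 = -1, not -4 — does not hold.
2. q + s = 1 + 9 = 10, not 7 — does not hold.
3. s = 9 is in {5, 12, 9, 7} — holds.
4. s = 9 is in {14, 6, 12, 8, 9} — holds.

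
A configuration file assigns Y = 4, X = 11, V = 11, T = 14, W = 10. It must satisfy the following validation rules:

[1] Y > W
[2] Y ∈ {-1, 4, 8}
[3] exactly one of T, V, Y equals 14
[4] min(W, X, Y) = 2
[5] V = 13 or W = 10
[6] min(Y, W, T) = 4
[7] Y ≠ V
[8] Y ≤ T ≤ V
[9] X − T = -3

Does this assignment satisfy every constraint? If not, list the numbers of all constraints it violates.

The assignment fails constraints 1, 4, 8.

[1] Y = 4, W = 10; 4 ≤ 10 (want >)  FAIL
[2] Y = 4 is in {-1, 4, 8}  OK
[3] T=14, V=11, Y=4; 1 of them equals 14  OK
[4] min(10, 11, 4) = 4, not 2  FAIL
[5] V = 11 ≠ 13, but W = 10 = 10 (second disjunct)  OK
[6] min(4, 10, 14) = 4  OK
[7] Y = 4, V = 11; distinct  OK
[8] values 4, 14, 11; T = 14 is not ≤ V = 11  FAIL
[9] X − T = 11 − 14 = -3  OK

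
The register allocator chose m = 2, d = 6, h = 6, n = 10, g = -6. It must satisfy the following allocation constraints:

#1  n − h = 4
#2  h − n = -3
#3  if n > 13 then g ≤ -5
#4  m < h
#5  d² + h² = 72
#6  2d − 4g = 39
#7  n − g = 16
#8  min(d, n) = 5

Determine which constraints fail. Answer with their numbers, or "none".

The assignment fails constraints 2, 6, and 8.

#1 n − h = 10 − 6 = 4  holds
#2 h − n = 6 − 10 = -4, not -3  fails
#3 n = 10, not > 13; antecedent false, conditional vacuously true  holds
#4 m = 2, h = 6; 2 < 6  holds
#5 d² + h² = 6² + 6² = 36 + 36 = 72  holds
#6 2d − 4g = 2(6) − 4(-6) = 36, not 39  fails
#7 n − g = 10 − (-6) = 16  holds
#8 min(6, 10) = 6, not 5  fails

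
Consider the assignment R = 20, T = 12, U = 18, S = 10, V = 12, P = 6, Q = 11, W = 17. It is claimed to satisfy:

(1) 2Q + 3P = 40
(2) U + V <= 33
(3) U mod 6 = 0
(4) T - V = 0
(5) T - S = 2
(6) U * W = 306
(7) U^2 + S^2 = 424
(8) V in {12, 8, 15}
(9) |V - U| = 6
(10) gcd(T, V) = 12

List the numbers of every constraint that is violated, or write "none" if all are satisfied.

(1) 2Q + 3P = 2(11) + 3(6) = 40 — OK.
(2) U + V = 18 + 12 = 30; 30 ≤ 33 — OK.
(3) 18 mod 6 = 0 — OK.
(4) T - V = 12 - 12 = 0 — OK.
(5) T - S = 12 - 10 = 2 — OK.
(6) U * W = 18 * 17 = 306 — OK.
(7) U^2 + S^2 = 18^2 + 10^2 = 324 + 100 = 424 — OK.
(8) V = 12 is in {12, 8, 15} — OK.
(9) |12 - 18| = 6 — OK.
(10) gcd(12, 12) = 12 — OK.

No violations.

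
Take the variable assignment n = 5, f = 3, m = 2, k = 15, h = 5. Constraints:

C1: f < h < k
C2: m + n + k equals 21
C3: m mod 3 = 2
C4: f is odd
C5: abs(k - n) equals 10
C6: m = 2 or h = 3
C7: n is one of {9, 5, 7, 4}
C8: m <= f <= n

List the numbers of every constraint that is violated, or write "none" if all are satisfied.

C1: values 3 < 5 < 15  OK
C2: m + n + k = 2 + 5 + 15 = 22, not 21  FAIL
C3: 2 mod 3 = 2  OK
C4: f = 3 is odd  OK
C5: abs(15 - 5) = 10  OK
C6: m = 2 = 2 (first disjunct)  OK
C7: n = 5 is in {9, 5, 7, 4}  OK
C8: values 2 <= 3 <= 5  OK

Constraint 2 does not hold.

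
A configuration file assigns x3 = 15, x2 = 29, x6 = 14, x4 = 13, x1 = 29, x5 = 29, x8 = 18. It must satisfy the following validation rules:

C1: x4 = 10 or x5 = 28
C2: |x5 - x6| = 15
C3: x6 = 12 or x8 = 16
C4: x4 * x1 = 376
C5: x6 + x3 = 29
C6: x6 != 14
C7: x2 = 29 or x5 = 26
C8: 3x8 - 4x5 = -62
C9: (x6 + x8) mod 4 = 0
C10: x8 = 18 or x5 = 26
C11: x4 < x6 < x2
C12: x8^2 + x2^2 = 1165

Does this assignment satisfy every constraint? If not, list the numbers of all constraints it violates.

The assignment fails constraints 1, 3, 4, and 6.

C1: x4 = 13 ≠ 10 and x5 = 29 ≠ 28; both disjuncts false  ✗
C2: |29 - 14| = 15  ✓
C3: x6 = 14 ≠ 12 and x8 = 18 ≠ 16; both disjuncts false  ✗
C4: x4 * x1 = 13 * 29 = 377, not 376  ✗
C5: x6 + x3 = 14 + 15 = 29  ✓
C6: x6 = 14, but 14 is required to differ  ✗
C7: x2 = 29 = 29 (first disjunct)  ✓
C8: 3x8 - 4x5 = 3(18) - 4(29) = -62  ✓
C9: x6 + x8 = 32; 32 mod 4 = 0  ✓
C10: x8 = 18 = 18 (first disjunct)  ✓
C11: values 13 < 14 < 29  ✓
C12: x8^2 + x2^2 = 18^2 + 29^2 = 324 + 841 = 1165  ✓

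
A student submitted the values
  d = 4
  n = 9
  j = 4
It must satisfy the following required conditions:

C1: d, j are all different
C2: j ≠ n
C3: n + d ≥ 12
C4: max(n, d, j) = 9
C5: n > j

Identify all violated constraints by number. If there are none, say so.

C1: d = j = 4, not all different — fails.
C2: j = 4, n = 9; distinct — holds.
C3: n + d = 9 + 4 = 13; 13 ≥ 12 — holds.
C4: max(9, 4, 4) = 9 — holds.
C5: n = 9, j = 4; 9 > 4 — holds.

No — constraint 1 is not satisfied.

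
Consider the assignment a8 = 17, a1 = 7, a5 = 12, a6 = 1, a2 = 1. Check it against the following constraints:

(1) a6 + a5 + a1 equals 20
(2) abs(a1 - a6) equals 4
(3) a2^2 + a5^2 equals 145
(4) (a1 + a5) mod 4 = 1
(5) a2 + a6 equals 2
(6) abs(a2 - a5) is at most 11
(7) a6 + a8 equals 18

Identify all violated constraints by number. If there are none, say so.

(1) a6 + a5 + a1 = 1 + 12 + 7 = 20 — holds.
(2) abs(7 - 1) = 6, not 4 — does not hold.
(3) a2^2 + a5^2 = 1^2 + 12^2 = 1 + 144 = 145 — holds.
(4) a1 + a5 = 19; 19 mod 4 = 3, not 1 — does not hold.
(5) a2 + a6 = 1 + 1 = 2 — holds.
(6) abs(1 - 12) = 11; 11 ≤ 11 — holds.
(7) a6 + a8 = 1 + 17 = 18 — holds.

No — constraints 2, 4 are not satisfied.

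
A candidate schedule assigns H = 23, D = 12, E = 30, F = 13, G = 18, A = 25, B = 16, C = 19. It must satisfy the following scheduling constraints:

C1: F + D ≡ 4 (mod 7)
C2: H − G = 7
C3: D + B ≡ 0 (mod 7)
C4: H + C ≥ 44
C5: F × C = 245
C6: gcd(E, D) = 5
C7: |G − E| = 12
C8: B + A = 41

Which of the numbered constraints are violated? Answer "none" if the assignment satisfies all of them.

The assignment fails constraints 2, 4, 5, 6.

C1: F + D = 25; 25 mod 7 = 4  holds
C2: H − G = 23 − 18 = 5, not 7  fails
C3: D + B = 28; 28 mod 7 = 0  holds
C4: H + C = 23 + 19 = 42; 42 < 44, bound 44 not met  fails
C5: F × C = 13 × 19 = 247, not 245  fails
C6: gcd(30, 12) = 6, not 5  fails
C7: |18 − 30| = 12  holds
C8: B + A = 16 + 25 = 41  holds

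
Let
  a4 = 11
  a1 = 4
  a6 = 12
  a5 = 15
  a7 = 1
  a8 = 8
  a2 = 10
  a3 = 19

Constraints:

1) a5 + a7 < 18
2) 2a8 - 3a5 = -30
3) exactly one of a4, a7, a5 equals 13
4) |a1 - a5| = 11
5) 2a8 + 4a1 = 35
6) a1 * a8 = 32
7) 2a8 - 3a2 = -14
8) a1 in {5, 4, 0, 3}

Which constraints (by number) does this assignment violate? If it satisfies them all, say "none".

No — constraints 2, 3, 5 are not satisfied.

1) a5 + a7 = 15 + 1 = 16; 16 < 18 — holds.
2) 2a8 - 3a5 = 2(8) - 3(15) = -29, not -30 — does not hold.
3) a4=11, a7=1, a5=15; 0 of them equal 13, not exactly one — does not hold.
4) |4 - 15| = 11 — holds.
5) 2a8 + 4a1 = 2(8) + 4(4) = 32, not 35 — does not hold.
6) a1 * a8 = 4 * 8 = 32 — holds.
7) 2a8 - 3a2 = 2(8) - 3(10) = -14 — holds.
8) a1 = 4 is in {5, 4, 0, 3} — holds.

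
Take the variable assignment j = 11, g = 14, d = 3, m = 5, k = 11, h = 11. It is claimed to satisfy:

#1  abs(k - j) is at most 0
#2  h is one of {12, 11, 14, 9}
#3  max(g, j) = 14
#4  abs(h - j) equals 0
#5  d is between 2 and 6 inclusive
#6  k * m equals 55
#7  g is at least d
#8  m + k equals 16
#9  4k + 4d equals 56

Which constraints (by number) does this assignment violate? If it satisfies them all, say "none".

None — every constraint holds.

#1 abs(11 - 11) = 0; 0 ≤ 0 — holds.
#2 h = 11 is in {12, 11, 14, 9} — holds.
#3 max(14, 11) = 14 — holds.
#4 abs(11 - 11) = 0 — holds.
#5 d = 3 lies in [2, 6] — holds.
#6 k * m = 11 * 5 = 55 — holds.
#7 g = 14, d = 3; 14 ≥ 3 — holds.
#8 m + k = 5 + 11 = 16 — holds.
#9 4k + 4d = 4(11) + 4(3) = 56 — holds.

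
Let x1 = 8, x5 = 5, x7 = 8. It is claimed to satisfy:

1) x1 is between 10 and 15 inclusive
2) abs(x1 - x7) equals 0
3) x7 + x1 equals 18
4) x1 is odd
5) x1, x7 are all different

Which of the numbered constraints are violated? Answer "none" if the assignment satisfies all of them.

1) x1 = 8 is outside [10, 15] — fails.
2) abs(8 - 8) = 0 — holds.
3) x7 + x1 = 8 + 8 = 16, not 18 — fails.
4) x1 = 8 is even — fails.
5) x1 = x7 = 8, not all different — fails.

Violated: 1, 3, 4, and 5.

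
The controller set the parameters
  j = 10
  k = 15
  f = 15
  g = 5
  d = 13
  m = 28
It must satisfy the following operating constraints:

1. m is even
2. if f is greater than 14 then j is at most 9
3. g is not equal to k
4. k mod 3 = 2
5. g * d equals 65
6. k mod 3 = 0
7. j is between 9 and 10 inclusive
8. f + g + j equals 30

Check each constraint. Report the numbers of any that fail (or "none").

The assignment fails constraints 2 and 4.

1. m = 28 is even — satisfied.
2. f = 15 > 14, so we need j ≤ 9; but j = 10 > 9 — violated.
3. g = 5, k = 15; distinct — satisfied.
4. 15 mod 3 = 0, not 2 — violated.
5. g * d = 5 * 13 = 65 — satisfied.
6. 15 mod 3 = 0 — satisfied.
7. j = 10 lies in [9, 10] — satisfied.
8. f + g + j = 15 + 5 + 10 = 30 — satisfied.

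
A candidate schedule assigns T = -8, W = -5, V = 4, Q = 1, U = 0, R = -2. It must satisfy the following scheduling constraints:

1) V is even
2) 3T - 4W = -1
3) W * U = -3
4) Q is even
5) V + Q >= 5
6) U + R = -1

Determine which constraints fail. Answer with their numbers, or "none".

1) V = 4 is even — holds.
2) 3T - 4W = 3(-8) - 4(-5) = -4, not -1 — fails.
3) W * U = -5 * 0 = 0, not -3 — fails.
4) Q = 1 is odd — fails.
5) V + Q = 4 + 1 = 5; 5 ≥ 5 — holds.
6) U + R = 0 + (-2) = -2, not -1 — fails.

Constraints 2, 3, 4, and 6 do not hold.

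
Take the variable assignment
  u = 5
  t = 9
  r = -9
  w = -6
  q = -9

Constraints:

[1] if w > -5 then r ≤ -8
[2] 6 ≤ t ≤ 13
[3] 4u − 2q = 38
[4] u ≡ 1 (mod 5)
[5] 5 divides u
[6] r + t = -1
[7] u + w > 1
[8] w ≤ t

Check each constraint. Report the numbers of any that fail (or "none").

No — constraints 4, 6, 7 are not satisfied.

[1] w = -6, not > -5; antecedent false, conditional vacuously true  ✔
[2] t = 9 lies in [6, 13]  ✔
[3] 4u − 2q = 4(5) − 2(-9) = 38  ✔
[4] 5 mod 5 = 0, not 1  ✘
[5] 5 / 5 = 1, so 5 divides 5  ✔
[6] r + t = -9 + 9 = 0, not -1  ✘
[7] u + w = 5 + (-6) = -1; -1 ≤ 1, bound 1 not met  ✘
[8] w = -6, t = 9; -6 ≤ 9  ✔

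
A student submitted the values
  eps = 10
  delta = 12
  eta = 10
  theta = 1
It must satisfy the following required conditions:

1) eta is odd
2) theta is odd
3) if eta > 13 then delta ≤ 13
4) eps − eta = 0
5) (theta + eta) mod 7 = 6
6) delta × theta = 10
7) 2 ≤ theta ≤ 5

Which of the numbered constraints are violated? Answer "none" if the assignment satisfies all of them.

No — constraints 1, 5, 6, 7 are not satisfied.

1) eta = 10 is even — does not hold.
2) theta = 1 is odd — holds.
3) eta = 10, not > 13; antecedent false, conditional vacuously true — holds.
4) eps − eta = 10 − 10 = 0 — holds.
5) theta + eta = 11; 11 mod 7 = 4, not 6 — does not hold.
6) delta × theta = 12 × 1 = 12, not 10 — does not hold.
7) theta = 1 is outside [2, 5] — does not hold.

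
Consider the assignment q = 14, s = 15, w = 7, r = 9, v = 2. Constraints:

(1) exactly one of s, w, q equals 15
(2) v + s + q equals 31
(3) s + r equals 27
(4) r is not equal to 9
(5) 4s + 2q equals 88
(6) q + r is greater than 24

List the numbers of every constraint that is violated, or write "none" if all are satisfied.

(1) s=15, w=7, q=14; 1 of them equals 15  OK
(2) v + s + q = 2 + 15 + 14 = 31  OK
(3) s + r = 15 + 9 = 24, not 27  FAIL
(4) r = 9, but 9 is required to differ  FAIL
(5) 4s + 2q = 4(15) + 2(14) = 88  OK
(6) q + r = 14 + 9 = 23; 23 ≤ 24, bound 24 not met  FAIL

Violated: 3, 4, 6.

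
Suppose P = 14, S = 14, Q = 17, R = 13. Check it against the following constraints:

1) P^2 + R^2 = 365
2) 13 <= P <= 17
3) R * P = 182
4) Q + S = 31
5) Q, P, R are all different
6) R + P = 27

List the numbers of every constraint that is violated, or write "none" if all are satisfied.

All constraints are satisfied.

1) P^2 + R^2 = 14^2 + 13^2 = 196 + 169 = 365 — satisfied.
2) P = 14 lies in [13, 17] — satisfied.
3) R * P = 13 * 14 = 182 — satisfied.
4) Q + S = 17 + 14 = 31 — satisfied.
5) values 17, 14, 13 are pairwise distinct — satisfied.
6) R + P = 13 + 14 = 27 — satisfied.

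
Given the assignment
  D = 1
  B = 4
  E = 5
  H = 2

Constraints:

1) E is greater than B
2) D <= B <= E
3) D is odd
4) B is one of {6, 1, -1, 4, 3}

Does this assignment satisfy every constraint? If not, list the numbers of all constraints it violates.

1) E = 5, B = 4; 5 > 4 — holds.
2) values 1 <= 4 <= 5 — holds.
3) D = 1 is odd — holds.
4) B = 4 is in {6, 1, -1, 4, 3} — holds.

No violations.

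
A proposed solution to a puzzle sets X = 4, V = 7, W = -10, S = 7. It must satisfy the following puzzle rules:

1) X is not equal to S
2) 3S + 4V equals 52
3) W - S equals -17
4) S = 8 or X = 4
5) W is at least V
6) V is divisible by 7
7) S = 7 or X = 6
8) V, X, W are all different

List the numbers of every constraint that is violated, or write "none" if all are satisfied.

1) X = 4, S = 7; distinct — OK.
2) 3S + 4V = 3(7) + 4(7) = 49, not 52 — violated.
3) W - S = -10 - 7 = -17 — OK.
4) S = 7 ≠ 8, but X = 4 = 4 (second disjunct) — OK.
5) W = -10, V = 7; -10 < 7 (want ≥) — violated.
6) 7 / 7 = 1, so 7 divides 7 — OK.
7) S = 7 = 7 (first disjunct) — OK.
8) values 7, 4, -10 are pairwise distinct — OK.

Constraints 2, 5 do not hold.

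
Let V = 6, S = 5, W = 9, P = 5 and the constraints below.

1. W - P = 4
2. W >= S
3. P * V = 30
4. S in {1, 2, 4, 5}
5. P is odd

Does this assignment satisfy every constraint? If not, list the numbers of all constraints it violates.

1. W - P = 9 - 5 = 4  ✓
2. W = 9, S = 5; 9 ≥ 5  ✓
3. P * V = 5 * 6 = 30  ✓
4. S = 5 is in {1, 2, 4, 5}  ✓
5. P = 5 is odd  ✓

All constraints are satisfied.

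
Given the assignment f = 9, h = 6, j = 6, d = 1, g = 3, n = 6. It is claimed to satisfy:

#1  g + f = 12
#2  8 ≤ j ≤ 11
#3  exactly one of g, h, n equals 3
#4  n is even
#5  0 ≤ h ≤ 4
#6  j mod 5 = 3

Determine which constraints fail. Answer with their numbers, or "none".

#1 g + f = 3 + 9 = 12  ✓
#2 j = 6 is outside [8, 11]  ✗
#3 g=3, h=6, n=6; 1 of them equals 3  ✓
#4 n = 6 is even  ✓
#5 h = 6 is outside [0, 4]  ✗
#6 6 mod 5 = 1, not 3  ✗

The assignment fails constraints 2, 5, and 6.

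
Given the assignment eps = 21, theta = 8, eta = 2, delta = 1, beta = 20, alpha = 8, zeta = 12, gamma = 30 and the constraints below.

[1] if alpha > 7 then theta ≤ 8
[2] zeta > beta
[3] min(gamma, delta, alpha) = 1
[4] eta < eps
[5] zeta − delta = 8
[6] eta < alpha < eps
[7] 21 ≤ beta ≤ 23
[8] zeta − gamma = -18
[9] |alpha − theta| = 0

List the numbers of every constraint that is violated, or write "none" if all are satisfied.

[1] alpha = 8 > 7, so we need theta ≤ 8; theta = 8 ≤ 8  ✓
[2] zeta = 12, beta = 20; 12 ≤ 20 (want >)  ✗
[3] min(30, 1, 8) = 1  ✓
[4] eta = 2, eps = 21; 2 < 21  ✓
[5] zeta − delta = 12 − 1 = 11, not 8  ✗
[6] values 2 < 8 < 21  ✓
[7] beta = 20 is outside [21, 23]  ✗
[8] zeta − gamma = 12 − 30 = -18  ✓
[9] |8 − 8| = 0  ✓

Violated: 2, 5, and 7.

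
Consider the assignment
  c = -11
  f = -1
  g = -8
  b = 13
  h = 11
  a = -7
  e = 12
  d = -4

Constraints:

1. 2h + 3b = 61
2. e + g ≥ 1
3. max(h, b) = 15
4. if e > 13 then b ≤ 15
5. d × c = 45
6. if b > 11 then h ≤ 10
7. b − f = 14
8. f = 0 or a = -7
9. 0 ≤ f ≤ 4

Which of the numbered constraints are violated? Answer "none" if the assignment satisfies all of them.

1. 2h + 3b = 2(11) + 3(13) = 61  ✓
2. e + g = 12 + (-8) = 4; 4 ≥ 1  ✓
3. max(11, 13) = 13, not 15  ✗
4. e = 12, not > 13; antecedent false, conditional vacuously true  ✓
5. d × c = -4 × (-11) = 44, not 45  ✗
6. b = 13 > 11, so we need h ≤ 10; but h = 11 > 10  ✗
7. b − f = 13 − (-1) = 14  ✓
8. f = -1 ≠ 0, but a = -7 = -7 (second disjunct)  ✓
9. f = -1 is outside [0, 4]  ✗

Violated: 3, 5, 6, 9.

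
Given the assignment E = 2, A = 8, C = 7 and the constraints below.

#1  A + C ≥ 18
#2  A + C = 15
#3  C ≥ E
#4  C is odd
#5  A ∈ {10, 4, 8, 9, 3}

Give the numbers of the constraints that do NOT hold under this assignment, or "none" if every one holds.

#1 A + C = 8 + 7 = 15; 15 < 18, bound 18 not met — does not hold.
#2 A + C = 8 + 7 = 15 — holds.
#3 C = 7, E = 2; 7 ≥ 2 — holds.
#4 C = 7 is odd — holds.
#5 A = 8 is in {10, 4, 8, 9, 3} — holds.

Constraint 1 does not hold.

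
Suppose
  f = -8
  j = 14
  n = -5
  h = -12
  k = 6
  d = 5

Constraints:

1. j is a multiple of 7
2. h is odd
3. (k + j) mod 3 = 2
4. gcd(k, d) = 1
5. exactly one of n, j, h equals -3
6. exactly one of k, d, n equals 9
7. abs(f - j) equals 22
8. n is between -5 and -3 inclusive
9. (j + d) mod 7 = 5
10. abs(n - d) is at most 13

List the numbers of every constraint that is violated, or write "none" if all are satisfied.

Constraints 2, 5, and 6 do not hold.

1. 14 / 7 = 2, so 7 divides 14 — satisfied.
2. h = -12 is even — violated.
3. k + j = 20; 20 mod 3 = 2 — satisfied.
4. gcd(6, 5) = 1 — satisfied.
5. n=-5, j=14, h=-12; 0 of them equal -3, not exactly one — violated.
6. k=6, d=5, n=-5; 0 of them equal 9, not exactly one — violated.
7. abs(-8 - 14) = 22 — satisfied.
8. n = -5 lies in [-5, -3] — satisfied.
9. j + d = 19; 19 mod 7 = 5 — satisfied.
10. abs(-5 - 5) = 10; 10 ≤ 13 — satisfied.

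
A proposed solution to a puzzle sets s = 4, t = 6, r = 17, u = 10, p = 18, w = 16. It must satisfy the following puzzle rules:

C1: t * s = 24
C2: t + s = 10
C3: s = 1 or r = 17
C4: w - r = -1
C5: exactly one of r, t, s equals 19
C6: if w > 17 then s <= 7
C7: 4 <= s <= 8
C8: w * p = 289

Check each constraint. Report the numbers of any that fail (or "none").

C1: t * s = 6 * 4 = 24 — holds.
C2: t + s = 6 + 4 = 10 — holds.
C3: s = 4 ≠ 1, but r = 17 = 17 (second disjunct) — holds.
C4: w - r = 16 - 17 = -1 — holds.
C5: r=17, t=6, s=4; 0 of them equal 19, not exactly one — does not hold.
C6: w = 16, not > 17; antecedent false, conditional vacuously true — holds.
C7: s = 4 lies in [4, 8] — holds.
C8: w * p = 16 * 18 = 288, not 289 — does not hold.

Constraints 5 and 8 do not hold.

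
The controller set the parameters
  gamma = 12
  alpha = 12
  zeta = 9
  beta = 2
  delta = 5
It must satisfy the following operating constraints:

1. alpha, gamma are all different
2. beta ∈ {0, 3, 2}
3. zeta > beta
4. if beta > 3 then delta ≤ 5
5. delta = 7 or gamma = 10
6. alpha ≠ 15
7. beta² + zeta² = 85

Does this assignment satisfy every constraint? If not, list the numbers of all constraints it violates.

Constraints 1 and 5 do not hold.

1. alpha = gamma = 12, not all different — does not hold.
2. beta = 2 is in {0, 3, 2} — holds.
3. zeta = 9, beta = 2; 9 > 2 — holds.
4. beta = 2, not > 3; antecedent false, conditional vacuously true — holds.
5. delta = 5 ≠ 7 and gamma = 12 ≠ 10; both disjuncts false — does not hold.
6. alpha = 12, and 12 ≠ 15 — holds.
7. beta² + zeta² = 2² + 9² = 4 + 81 = 85 — holds.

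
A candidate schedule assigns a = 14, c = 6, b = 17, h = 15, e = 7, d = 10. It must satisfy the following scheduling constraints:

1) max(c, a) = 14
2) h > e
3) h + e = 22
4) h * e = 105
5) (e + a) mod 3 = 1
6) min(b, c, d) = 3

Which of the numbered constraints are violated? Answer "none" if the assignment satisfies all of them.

1) max(6, 14) = 14  ✔
2) h = 15, e = 7; 15 > 7  ✔
3) h + e = 15 + 7 = 22  ✔
4) h * e = 15 * 7 = 105  ✔
5) e + a = 21; 21 mod 3 = 0, not 1  ✘
6) min(17, 6, 10) = 6, not 3  ✘

Constraints 5 and 6 are violated.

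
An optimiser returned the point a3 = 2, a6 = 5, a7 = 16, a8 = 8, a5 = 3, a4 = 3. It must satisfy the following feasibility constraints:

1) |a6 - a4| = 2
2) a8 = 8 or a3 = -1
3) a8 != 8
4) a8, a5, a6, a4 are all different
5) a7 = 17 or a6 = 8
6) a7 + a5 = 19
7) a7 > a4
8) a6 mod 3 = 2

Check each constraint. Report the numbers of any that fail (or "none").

1) |5 - 3| = 2 — satisfied.
2) a8 = 8 = 8 (first disjunct) — satisfied.
3) a8 = 8, but 8 is required to differ — violated.
4) a5 = a4 = 3, not all different — violated.
5) a7 = 16 ≠ 17 and a6 = 5 ≠ 8; both disjuncts false — violated.
6) a7 + a5 = 16 + 3 = 19 — satisfied.
7) a7 = 16, a4 = 3; 16 > 3 — satisfied.
8) 5 mod 3 = 2 — satisfied.

No — constraints 3, 4, 5 are not satisfied.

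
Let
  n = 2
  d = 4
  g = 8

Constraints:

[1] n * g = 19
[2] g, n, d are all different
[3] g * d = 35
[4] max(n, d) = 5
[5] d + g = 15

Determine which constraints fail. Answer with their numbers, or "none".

Constraints 1, 3, 4, and 5 are violated.

[1] n * g = 2 * 8 = 16, not 19  false
[2] values 8, 2, 4 are pairwise distinct  true
[3] g * d = 8 * 4 = 32, not 35  false
[4] max(2, 4) = 4, not 5  false
[5] d + g = 4 + 8 = 12, not 15  false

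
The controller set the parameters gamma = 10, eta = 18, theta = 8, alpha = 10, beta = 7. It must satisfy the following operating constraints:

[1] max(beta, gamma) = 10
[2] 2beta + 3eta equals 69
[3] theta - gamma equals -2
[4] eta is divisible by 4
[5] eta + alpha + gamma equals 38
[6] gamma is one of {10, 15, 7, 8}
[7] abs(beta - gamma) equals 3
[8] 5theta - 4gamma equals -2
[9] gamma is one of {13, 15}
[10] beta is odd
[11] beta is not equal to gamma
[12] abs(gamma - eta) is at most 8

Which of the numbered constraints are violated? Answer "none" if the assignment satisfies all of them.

Constraints 2, 4, 8, and 9 do not hold.

[1] max(7, 10) = 10  true
[2] 2beta + 3eta = 2(7) + 3(18) = 68, not 69  false
[3] theta - gamma = 8 - 10 = -2  true
[4] 18 = 4*4 + 2, so 4 does not divide 18  false
[5] eta + alpha + gamma = 18 + 10 + 10 = 38  true
[6] gamma = 10 is in {10, 15, 7, 8}  true
[7] abs(7 - 10) = 3  true
[8] 5theta - 4gamma = 5(8) - 4(10) = 0, not -2  false
[9] gamma = 10 is not in {13, 15}  false
[10] beta = 7 is odd  true
[11] beta = 7, gamma = 10; distinct  true
[12] abs(10 - 18) = 8; 8 ≤ 8  true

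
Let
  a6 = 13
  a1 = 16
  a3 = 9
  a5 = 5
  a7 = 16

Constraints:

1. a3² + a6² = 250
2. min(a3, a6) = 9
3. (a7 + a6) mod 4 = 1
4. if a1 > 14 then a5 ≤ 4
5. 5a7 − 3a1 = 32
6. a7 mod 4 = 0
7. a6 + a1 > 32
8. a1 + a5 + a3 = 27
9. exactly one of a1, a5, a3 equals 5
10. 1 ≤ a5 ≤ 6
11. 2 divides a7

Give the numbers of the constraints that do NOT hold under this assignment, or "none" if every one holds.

1. a3² + a6² = 9² + 13² = 81 + 169 = 250  holds
2. min(9, 13) = 9  holds
3. a7 + a6 = 29; 29 mod 4 = 1  holds
4. a1 = 16 > 14, so we need a5 ≤ 4; but a5 = 5 > 4  fails
5. 5a7 − 3a1 = 5(16) − 3(16) = 32  holds
6. 16 mod 4 = 0  holds
7. a6 + a1 = 13 + 16 = 29; 29 ≤ 32, bound 32 not met  fails
8. a1 + a5 + a3 = 16 + 5 + 9 = 30, not 27  fails
9. a1=16, a5=5, a3=9; 1 of them equals 5  holds
10. a5 = 5 lies in [1, 6]  holds
11. 16 / 2 = 8, so 2 divides 16  holds

The assignment fails constraints 4, 7, and 8.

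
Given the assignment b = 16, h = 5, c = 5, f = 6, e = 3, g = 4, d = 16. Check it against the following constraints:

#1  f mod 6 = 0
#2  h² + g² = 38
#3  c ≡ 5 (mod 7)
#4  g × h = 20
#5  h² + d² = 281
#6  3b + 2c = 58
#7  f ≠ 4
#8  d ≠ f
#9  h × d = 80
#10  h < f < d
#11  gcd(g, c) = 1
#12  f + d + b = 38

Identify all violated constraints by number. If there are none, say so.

Constraint 2 is violated.

#1 6 mod 6 = 0  yes
#2 h² + g² = 5² + 4² = 25 + 16 = 41, not 38  no
#3 5 mod 7 = 5  yes
#4 g × h = 4 × 5 = 20  yes
#5 h² + d² = 5² + 16² = 25 + 256 = 281  yes
#6 3b + 2c = 3(16) + 2(5) = 58  yes
#7 f = 6, and 6 ≠ 4  yes
#8 d = 16, f = 6; distinct  yes
#9 h × d = 5 × 16 = 80  yes
#10 values 5 < 6 < 16  yes
#11 gcd(4, 5) = 1  yes
#12 f + d + b = 6 + 16 + 16 = 38  yes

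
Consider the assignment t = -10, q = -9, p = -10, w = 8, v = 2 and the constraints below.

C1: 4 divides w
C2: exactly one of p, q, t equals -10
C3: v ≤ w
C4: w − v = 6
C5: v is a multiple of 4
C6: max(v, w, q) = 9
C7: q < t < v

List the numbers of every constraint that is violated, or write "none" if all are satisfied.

No — constraints 2, 5, 6, 7 are not satisfied.

C1: 8 / 4 = 2, so 4 divides 8  yes
C2: p=-10, q=-9, t=-10; 2 of them equal -10, not exactly one  no
C3: v = 2, w = 8; 2 ≤ 8  yes
C4: w − v = 8 − 2 = 6  yes
C5: 2 = 4×0 + 2, so 4 does not divide 2  no
C6: max(2, 8, -9) = 8, not 9  no
C7: values -9, -10, 2; q = -9 is not < t = -10  no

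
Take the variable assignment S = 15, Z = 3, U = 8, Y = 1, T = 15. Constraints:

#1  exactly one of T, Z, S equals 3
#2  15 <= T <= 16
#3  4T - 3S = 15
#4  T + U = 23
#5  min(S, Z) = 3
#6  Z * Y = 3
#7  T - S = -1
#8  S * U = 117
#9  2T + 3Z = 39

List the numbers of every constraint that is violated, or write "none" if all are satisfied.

#1 T=15, Z=3, S=15; 1 of them equals 3  holds
#2 T = 15 lies in [15, 16]  holds
#3 4T - 3S = 4(15) - 3(15) = 15  holds
#4 T + U = 15 + 8 = 23  holds
#5 min(15, 3) = 3  holds
#6 Z * Y = 3 * 1 = 3  holds
#7 T - S = 15 - 15 = 0, not -1  fails
#8 S * U = 15 * 8 = 120, not 117  fails
#9 2T + 3Z = 2(15) + 3(3) = 39  holds

Violated: 7, 8.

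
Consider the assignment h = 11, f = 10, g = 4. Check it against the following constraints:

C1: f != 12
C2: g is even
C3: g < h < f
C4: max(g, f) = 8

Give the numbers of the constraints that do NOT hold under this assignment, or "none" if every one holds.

No — constraints 3 and 4 are not satisfied.

C1: f = 10, and 10 ≠ 12 — satisfied.
C2: g = 4 is even — satisfied.
C3: values 4, 11, 10; h = 11 is not < f = 10 — violated.
C4: max(4, 10) = 10, not 8 — violated.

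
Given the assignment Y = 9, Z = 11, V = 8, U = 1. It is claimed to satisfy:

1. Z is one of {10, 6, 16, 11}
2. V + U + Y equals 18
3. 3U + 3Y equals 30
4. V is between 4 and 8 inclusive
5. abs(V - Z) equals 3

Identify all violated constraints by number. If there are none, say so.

All constraints are satisfied.

1. Z = 11 is in {10, 6, 16, 11}  ✓
2. V + U + Y = 8 + 1 + 9 = 18  ✓
3. 3U + 3Y = 3(1) + 3(9) = 30  ✓
4. V = 8 lies in [4, 8]  ✓
5. abs(8 - 11) = 3  ✓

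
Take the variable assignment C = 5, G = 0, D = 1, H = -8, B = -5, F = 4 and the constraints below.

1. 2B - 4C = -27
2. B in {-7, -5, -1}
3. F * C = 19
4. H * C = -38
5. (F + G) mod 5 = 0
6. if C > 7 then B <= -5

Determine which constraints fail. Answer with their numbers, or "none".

1. 2B - 4C = 2(-5) - 4(5) = -30, not -27  ✗
2. B = -5 is in {-7, -5, -1}  ✓
3. F * C = 4 * 5 = 20, not 19  ✗
4. H * C = -8 * 5 = -40, not -38  ✗
5. F + G = 4; 4 mod 5 = 4, not 0  ✗
6. C = 5, not > 7; antecedent false, conditional vacuously true  ✓

Constraints 1, 3, 4, and 5 are violated.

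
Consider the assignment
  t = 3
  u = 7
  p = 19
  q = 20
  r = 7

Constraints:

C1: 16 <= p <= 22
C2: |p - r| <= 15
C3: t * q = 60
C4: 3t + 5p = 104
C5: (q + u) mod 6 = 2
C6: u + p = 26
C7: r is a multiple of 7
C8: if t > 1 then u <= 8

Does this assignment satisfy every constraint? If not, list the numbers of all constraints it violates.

Constraint 5 is violated.

C1: p = 19 lies in [16, 22] — OK.
C2: |19 - 7| = 12; 12 ≤ 15 — OK.
C3: t * q = 3 * 20 = 60 — OK.
C4: 3t + 5p = 3(3) + 5(19) = 104 — OK.
C5: q + u = 27; 27 mod 6 = 3, not 2 — violated.
C6: u + p = 7 + 19 = 26 — OK.
C7: 7 / 7 = 1, so 7 divides 7 — OK.
C8: t = 3 > 1, so we need u ≤ 8; u = 7 ≤ 8 — OK.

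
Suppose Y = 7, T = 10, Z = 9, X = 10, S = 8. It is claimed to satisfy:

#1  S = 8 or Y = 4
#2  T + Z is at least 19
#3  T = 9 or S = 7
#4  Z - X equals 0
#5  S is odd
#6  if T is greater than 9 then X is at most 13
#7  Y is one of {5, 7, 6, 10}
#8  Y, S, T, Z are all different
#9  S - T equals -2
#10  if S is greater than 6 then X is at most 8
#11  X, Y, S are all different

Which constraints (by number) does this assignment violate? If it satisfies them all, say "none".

#1 S = 8 = 8 (first disjunct)  OK
#2 T + Z = 10 + 9 = 19; 19 ≥ 19  OK
#3 T = 10 ≠ 9 and S = 8 ≠ 7; both disjuncts false  FAIL
#4 Z - X = 9 - 10 = -1, not 0  FAIL
#5 S = 8 is even  FAIL
#6 T = 10 > 9, so we need X ≤ 13; X = 10 ≤ 13  OK
#7 Y = 7 is in {5, 7, 6, 10}  OK
#8 values 7, 8, 10, 9 are pairwise distinct  OK
#9 S - T = 8 - 10 = -2  OK
#10 S = 8 > 6, so we need X ≤ 8; but X = 10 > 8  FAIL
#11 values 10, 7, 8 are pairwise distinct  OK

Violated: 3, 4, 5, 10.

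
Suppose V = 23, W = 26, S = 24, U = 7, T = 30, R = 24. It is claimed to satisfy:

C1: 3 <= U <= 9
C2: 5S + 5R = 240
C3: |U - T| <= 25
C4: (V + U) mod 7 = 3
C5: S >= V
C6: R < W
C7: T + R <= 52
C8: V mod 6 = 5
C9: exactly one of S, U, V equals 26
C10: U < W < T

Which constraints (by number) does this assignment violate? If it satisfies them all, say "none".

C1: U = 7 lies in [3, 9]  ✔
C2: 5S + 5R = 5(24) + 5(24) = 240  ✔
C3: |7 - 30| = 23; 23 ≤ 25  ✔
C4: V + U = 30; 30 mod 7 = 2, not 3  ✘
C5: S = 24, V = 23; 24 ≥ 23  ✔
C6: R = 24, W = 26; 24 < 26  ✔
C7: T + R = 30 + 24 = 54; 54 > 52, bound 52 not met  ✘
C8: 23 mod 6 = 5  ✔
C9: S=24, U=7, V=23; 0 of them equal 26, not exactly one  ✘
C10: values 7 < 26 < 30  ✔

The assignment fails constraints 4, 7, 9.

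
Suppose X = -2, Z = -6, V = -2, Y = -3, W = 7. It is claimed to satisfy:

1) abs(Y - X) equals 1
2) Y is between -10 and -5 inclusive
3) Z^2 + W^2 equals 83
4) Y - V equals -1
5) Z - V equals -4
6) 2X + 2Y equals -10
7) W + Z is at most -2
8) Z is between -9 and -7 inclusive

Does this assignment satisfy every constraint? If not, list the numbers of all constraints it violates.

1) abs(-3 - (-2)) = 1  holds
2) Y = -3 is outside [-10, -5]  fails
3) Z^2 + W^2 = (-6)^2 + 7^2 = 36 + 49 = 85, not 83  fails
4) Y - V = -3 - (-2) = -1  holds
5) Z - V = -6 - (-2) = -4  holds
6) 2X + 2Y = 2(-2) + 2(-3) = -10  holds
7) W + Z = 7 + (-6) = 1; 1 > -2, bound -2 not met  fails
8) Z = -6 is outside [-9, -7]  fails

Violated: 2, 3, 7, 8.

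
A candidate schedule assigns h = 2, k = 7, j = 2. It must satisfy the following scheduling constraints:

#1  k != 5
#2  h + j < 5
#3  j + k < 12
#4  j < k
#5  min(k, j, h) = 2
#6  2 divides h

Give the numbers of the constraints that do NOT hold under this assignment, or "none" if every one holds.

All constraints are satisfied.

#1 k = 7, and 7 ≠ 5 — holds.
#2 h + j = 2 + 2 = 4; 4 < 5 — holds.
#3 j + k = 2 + 7 = 9; 9 < 12 — holds.
#4 j = 2, k = 7; 2 < 7 — holds.
#5 min(7, 2, 2) = 2 — holds.
#6 2 / 2 = 1, so 2 divides 2 — holds.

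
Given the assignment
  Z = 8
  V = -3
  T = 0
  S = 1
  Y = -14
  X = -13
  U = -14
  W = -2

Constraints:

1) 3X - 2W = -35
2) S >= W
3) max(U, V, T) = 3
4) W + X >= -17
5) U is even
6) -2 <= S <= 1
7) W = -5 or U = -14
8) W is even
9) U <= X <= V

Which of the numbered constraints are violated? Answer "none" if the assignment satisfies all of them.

1) 3X - 2W = 3(-13) - 2(-2) = -35 — OK.
2) S = 1, W = -2; 1 ≥ -2 — OK.
3) max(-14, -3, 0) = 0, not 3 — violated.
4) W + X = -2 + (-13) = -15; -15 ≥ -17 — OK.
5) U = -14 is even — OK.
6) S = 1 lies in [-2, 1] — OK.
7) W = -2 ≠ -5, but U = -14 = -14 (second disjunct) — OK.
8) W = -2 is even — OK.
9) values -14 <= -13 <= -3 — OK.

No — constraint 3 is not satisfied.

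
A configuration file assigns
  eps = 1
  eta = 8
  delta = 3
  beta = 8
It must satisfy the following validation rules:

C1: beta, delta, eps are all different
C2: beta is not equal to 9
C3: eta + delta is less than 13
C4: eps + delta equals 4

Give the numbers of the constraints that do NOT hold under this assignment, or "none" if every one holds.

The assignment satisfies every constraint.

C1: values 8, 3, 1 are pairwise distinct — satisfied.
C2: beta = 8, and 8 ≠ 9 — satisfied.
C3: eta + delta = 8 + 3 = 11; 11 < 13 — satisfied.
C4: eps + delta = 1 + 3 = 4 — satisfied.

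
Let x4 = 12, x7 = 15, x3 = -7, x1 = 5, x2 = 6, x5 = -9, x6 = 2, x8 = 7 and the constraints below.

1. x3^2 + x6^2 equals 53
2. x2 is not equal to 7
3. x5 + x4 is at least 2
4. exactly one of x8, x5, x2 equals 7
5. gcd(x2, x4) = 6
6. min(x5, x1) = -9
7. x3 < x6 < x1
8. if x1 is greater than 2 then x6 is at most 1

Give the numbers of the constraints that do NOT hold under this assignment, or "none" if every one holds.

1. x3^2 + x6^2 = (-7)^2 + 2^2 = 49 + 4 = 53  OK
2. x2 = 6, and 6 ≠ 7  OK
3. x5 + x4 = -9 + 12 = 3; 3 ≥ 2  OK
4. x8=7, x5=-9, x2=6; 1 of them equals 7  OK
5. gcd(6, 12) = 6  OK
6. min(-9, 5) = -9  OK
7. values -7 < 2 < 5  OK
8. x1 = 5 > 2, so we need x6 ≤ 1; but x6 = 2 > 1  FAIL

No — constraint 8 is not satisfied.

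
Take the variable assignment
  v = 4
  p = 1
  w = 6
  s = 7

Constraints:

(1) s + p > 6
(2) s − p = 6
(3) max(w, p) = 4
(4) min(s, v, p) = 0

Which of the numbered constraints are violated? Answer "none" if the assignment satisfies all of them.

(1) s + p = 7 + 1 = 8; 8 > 6  true
(2) s − p = 7 − 1 = 6  true
(3) max(6, 1) = 6, not 4  false
(4) min(7, 4, 1) = 1, not 0  false

Constraints 3, 4 do not hold.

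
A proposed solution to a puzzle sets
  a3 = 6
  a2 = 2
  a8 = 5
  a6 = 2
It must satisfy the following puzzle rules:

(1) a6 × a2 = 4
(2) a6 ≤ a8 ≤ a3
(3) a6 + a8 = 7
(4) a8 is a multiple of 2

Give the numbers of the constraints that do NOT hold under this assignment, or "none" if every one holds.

(1) a6 × a2 = 2 × 2 = 4 — holds.
(2) values 2 ≤ 5 ≤ 6 — holds.
(3) a6 + a8 = 2 + 5 = 7 — holds.
(4) 5 = 2×2 + 1, so 2 does not divide 5 — does not hold.

The assignment fails constraint 4.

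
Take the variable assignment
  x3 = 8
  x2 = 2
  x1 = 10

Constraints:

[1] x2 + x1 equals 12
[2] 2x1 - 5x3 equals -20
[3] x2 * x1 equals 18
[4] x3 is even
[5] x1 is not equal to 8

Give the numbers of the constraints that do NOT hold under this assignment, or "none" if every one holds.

The assignment fails constraint 3.

[1] x2 + x1 = 2 + 10 = 12  ✔
[2] 2x1 - 5x3 = 2(10) - 5(8) = -20  ✔
[3] x2 * x1 = 2 * 10 = 20, not 18  ✘
[4] x3 = 8 is even  ✔
[5] x1 = 10, and 10 ≠ 8  ✔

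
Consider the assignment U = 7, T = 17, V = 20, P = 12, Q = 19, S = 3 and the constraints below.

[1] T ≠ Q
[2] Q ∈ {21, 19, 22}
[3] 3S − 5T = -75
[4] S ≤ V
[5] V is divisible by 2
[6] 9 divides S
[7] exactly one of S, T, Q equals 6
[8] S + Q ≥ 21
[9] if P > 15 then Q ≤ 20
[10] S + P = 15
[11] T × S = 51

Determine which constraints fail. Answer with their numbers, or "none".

No — constraints 3, 6, and 7 are not satisfied.

[1] T = 17, Q = 19; distinct — satisfied.
[2] Q = 19 is in {21, 19, 22} — satisfied.
[3] 3S − 5T = 3(3) − 5(17) = -76, not -75 — violated.
[4] S = 3, V = 20; 3 ≤ 20 — satisfied.
[5] 20 / 2 = 10, so 2 divides 20 — satisfied.
[6] 3 = 9×0 + 3, so 9 does not divide 3 — violated.
[7] S=3, T=17, Q=19; 0 of them equal 6, not exactly one — violated.
[8] S + Q = 3 + 19 = 22; 22 ≥ 21 — satisfied.
[9] P = 12, not > 15; antecedent false, conditional vacuously true — satisfied.
[10] S + P = 3 + 12 = 15 — satisfied.
[11] T × S = 17 × 3 = 51 — satisfied.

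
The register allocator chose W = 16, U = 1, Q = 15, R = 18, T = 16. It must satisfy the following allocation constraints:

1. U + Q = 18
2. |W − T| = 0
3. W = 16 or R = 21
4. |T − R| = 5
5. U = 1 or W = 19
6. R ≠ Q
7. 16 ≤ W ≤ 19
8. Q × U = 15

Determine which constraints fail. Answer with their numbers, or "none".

The assignment fails constraints 1, 4.

1. U + Q = 1 + 15 = 16, not 18 — does not hold.
2. |16 − 16| = 0 — holds.
3. W = 16 = 16 (first disjunct) — holds.
4. |16 − 18| = 2, not 5 — does not hold.
5. U = 1 = 1 (first disjunct) — holds.
6. R = 18, Q = 15; distinct — holds.
7. W = 16 lies in [16, 19] — holds.
8. Q × U = 15 × 1 = 15 — holds.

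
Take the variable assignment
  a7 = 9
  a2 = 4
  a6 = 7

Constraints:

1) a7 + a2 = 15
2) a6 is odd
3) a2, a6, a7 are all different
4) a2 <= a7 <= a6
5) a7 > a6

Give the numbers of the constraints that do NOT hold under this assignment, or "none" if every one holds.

Violated: 1 and 4.

1) a7 + a2 = 9 + 4 = 13, not 15 — fails.
2) a6 = 7 is odd — holds.
3) values 4, 7, 9 are pairwise distinct — holds.
4) values 4, 9, 7; a7 = 9 is not <= a6 = 7 — fails.
5) a7 = 9, a6 = 7; 9 > 7 — holds.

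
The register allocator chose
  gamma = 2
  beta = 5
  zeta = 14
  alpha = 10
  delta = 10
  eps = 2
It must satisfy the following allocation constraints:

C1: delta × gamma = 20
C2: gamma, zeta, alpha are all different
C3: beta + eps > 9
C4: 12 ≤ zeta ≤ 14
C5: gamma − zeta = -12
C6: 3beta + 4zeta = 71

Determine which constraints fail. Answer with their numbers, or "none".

Constraint 3 does not hold.

C1: delta × gamma = 10 × 2 = 20  ✔
C2: values 2, 14, 10 are pairwise distinct  ✔
C3: beta + eps = 5 + 2 = 7; 7 ≤ 9, bound 9 not met  ✘
C4: zeta = 14 lies in [12, 14]  ✔
C5: gamma − zeta = 2 − 14 = -12  ✔
C6: 3beta + 4zeta = 3(5) + 4(14) = 71  ✔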